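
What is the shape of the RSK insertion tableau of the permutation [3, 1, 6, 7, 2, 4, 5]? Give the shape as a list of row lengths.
[4, 3]

RSK row insertion gives P = [[1, 2, 4, 5], [3, 6, 7]], which has shape [4, 3].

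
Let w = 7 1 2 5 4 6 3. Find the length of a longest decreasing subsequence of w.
4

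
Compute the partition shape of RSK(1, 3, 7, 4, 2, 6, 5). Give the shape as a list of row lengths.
Row-insert each entry into an empty tableau.

After inserting 1: P = [[1]].
After inserting 3: P = [[1, 3]].
After inserting 7: P = [[1, 3, 7]].
After inserting 4: P = [[1, 3, 4], [7]].
After inserting 2: P = [[1, 2, 4], [3], [7]].
After inserting 6: P = [[1, 2, 4, 6], [3], [7]].
After inserting 5: P = [[1, 2, 4, 5], [3, 6], [7]].

The final insertion tableau P = [[1, 2, 4, 5], [3, 6], [7]] has shape [4, 2, 1].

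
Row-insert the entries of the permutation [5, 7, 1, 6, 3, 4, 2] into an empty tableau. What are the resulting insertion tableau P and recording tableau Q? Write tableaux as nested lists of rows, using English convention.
P = [[1, 2, 4], [3, 6], [5], [7]], Q = [[1, 2, 6], [3, 4], [5], [7]]

Insert each entry of the permutation into P by Schensted row insertion, recording in Q the position of each new cell.

Insert 5: appended to row 1. P = [[5]], Q = [[1]].
Insert 7: appended to row 1. P = [[5, 7]], Q = [[1, 2]].
Insert 1: 1 bumps 5 from row 1; 5 starts row 2. P = [[1, 7], [5]], Q = [[1, 2], [3]].
Insert 6: 6 bumps 7 from row 1; 7 appends to row 2. P = [[1, 6], [5, 7]], Q = [[1, 2], [3, 4]].
Insert 3: 3 bumps 6 from row 1; 6 bumps 7 from row 2; 7 starts row 3. P = [[1, 3], [5, 6], [7]], Q = [[1, 2], [3, 4], [5]].
Insert 4: appended to row 1. P = [[1, 3, 4], [5, 6], [7]], Q = [[1, 2, 6], [3, 4], [5]].
Insert 2: 2 bumps 3 from row 1; 3 bumps 5 from row 2; 5 bumps 7 from row 3; 7 starts row 4. P = [[1, 2, 4], [3, 6], [5], [7]], Q = [[1, 2, 6], [3, 4], [5], [7]].

So P = [[1, 2, 4], [3, 6], [5], [7]], Q = [[1, 2, 6], [3, 4], [5], [7]].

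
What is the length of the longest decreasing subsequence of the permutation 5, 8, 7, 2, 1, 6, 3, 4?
4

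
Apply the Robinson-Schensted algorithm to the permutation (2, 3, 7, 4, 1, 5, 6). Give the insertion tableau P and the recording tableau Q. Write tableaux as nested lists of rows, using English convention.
P = [[1, 3, 4, 5, 6], [2], [7]], Q = [[1, 2, 3, 6, 7], [4], [5]]

Insert each entry of the permutation into P by Schensted row insertion, recording in Q the position of each new cell.

Insert 2: appended to row 1. P = [[2]].
Insert 3: appended to row 1. P = [[2, 3]].
Insert 7: appended to row 1. P = [[2, 3, 7]].
Insert 4: 4 bumps 7 from row 1; 7 starts row 2. P = [[2, 3, 4], [7]].
Insert 1: 1 bumps 2 from row 1; 2 bumps 7 from row 2; 7 starts row 3. P = [[1, 3, 4], [2], [7]].
Insert 5: appended to row 1. P = [[1, 3, 4, 5], [2], [7]].
Insert 6: appended to row 1. P = [[1, 3, 4, 5, 6], [2], [7]].

So P = [[1, 3, 4, 5, 6], [2], [7]], Q = [[1, 2, 3, 6, 7], [4], [5]].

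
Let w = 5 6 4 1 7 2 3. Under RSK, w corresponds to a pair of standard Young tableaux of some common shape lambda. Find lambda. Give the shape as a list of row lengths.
[3, 3, 1]

Row-insert each entry into an empty tableau.

After inserting 5: P = [[5]].
After inserting 6: P = [[5, 6]].
After inserting 4: P = [[4, 6], [5]].
After inserting 1: P = [[1, 6], [4], [5]].
After inserting 7: P = [[1, 6, 7], [4], [5]].
After inserting 2: P = [[1, 2, 7], [4, 6], [5]].
After inserting 3: P = [[1, 2, 3], [4, 6, 7], [5]].

The final insertion tableau P = [[1, 2, 3], [4, 6, 7], [5]] has shape [3, 3, 1].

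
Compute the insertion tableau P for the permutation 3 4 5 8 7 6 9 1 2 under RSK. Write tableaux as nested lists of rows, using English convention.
Insert 3: appended to row 1. P = [[3]].
Insert 4: appended to row 1. P = [[3, 4]].
Insert 5: appended to row 1. P = [[3, 4, 5]].
Insert 8: appended to row 1. P = [[3, 4, 5, 8]].
Insert 7: 7 bumps 8 from row 1; 8 starts row 2. P = [[3, 4, 5, 7], [8]].
Insert 6: 6 bumps 7 from row 1; 7 bumps 8 from row 2; 8 starts row 3. P = [[3, 4, 5, 6], [7], [8]].
Insert 9: appended to row 1. P = [[3, 4, 5, 6, 9], [7], [8]].
Insert 1: 1 bumps 3 from row 1; 3 bumps 7 from row 2; 7 bumps 8 from row 3; 8 starts row 4. P = [[1, 4, 5, 6, 9], [3], [7], [8]].
Insert 2: 2 bumps 4 from row 1; 4 appends to row 2. P = [[1, 2, 5, 6, 9], [3, 4], [7], [8]].

So P = [[1, 2, 5, 6, 9], [3, 4], [7], [8]].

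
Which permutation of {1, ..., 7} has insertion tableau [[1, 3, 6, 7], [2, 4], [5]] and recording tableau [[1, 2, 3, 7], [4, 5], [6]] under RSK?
Reverse the RSK construction: for i from n down to 1, find the cell of Q containing i, remove the entry at that cell from P, and reverse-bump it up through P; the value ejected from row 1 is w(i).

Step i=7: Q has 7 at row 1, column 4; remove that cell from P, ejecting 7. So w(7) = 7. P is now [[1, 3, 6], [2, 4], [5]].
Step i=6: Q has 6 at row 3, column 1; remove 5 from row 3 of P and reverse-bump: 5 enters row 2 and ejects 4; 4 enters row 1 and ejects 3. So w(6) = 3. P is now [[1, 4, 6], [2, 5]].
Step i=5: Q has 5 at row 2, column 2; remove 5 from row 2 of P and reverse-bump: 5 enters row 1 and ejects 4. So w(5) = 4. P is now [[1, 5, 6], [2]].
Step i=4: Q has 4 at row 2, column 1; remove 2 from row 2 of P and reverse-bump: 2 enters row 1 and ejects 1. So w(4) = 1. P is now [[2, 5, 6]].
Step i=3: Q has 3 at row 1, column 3; remove that cell from P, ejecting 6. So w(3) = 6. P is now [[2, 5]].
Step i=2: Q has 2 at row 1, column 2; remove that cell from P, ejecting 5. So w(2) = 5. P is now [[2]].
Step i=1: Q has 1 at row 1, column 1; remove that cell from P, ejecting 2. So w(1) = 2. P is now [].

So w = 2 5 6 1 4 3 7.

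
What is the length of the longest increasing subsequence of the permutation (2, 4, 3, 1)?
2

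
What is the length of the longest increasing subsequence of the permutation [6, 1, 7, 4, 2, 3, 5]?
4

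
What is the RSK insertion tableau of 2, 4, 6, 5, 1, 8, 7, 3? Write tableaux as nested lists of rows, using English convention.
P = [[1, 3, 5, 7], [2, 4], [6, 8]]

Insert 2: appended to row 1. P = [[2]].
Insert 4: appended to row 1. P = [[2, 4]].
Insert 6: appended to row 1. P = [[2, 4, 6]].
Insert 5: 5 bumps 6 from row 1; 6 starts row 2. P = [[2, 4, 5], [6]].
Insert 1: 1 bumps 2 from row 1; 2 bumps 6 from row 2; 6 starts row 3. P = [[1, 4, 5], [2], [6]].
Insert 8: appended to row 1. P = [[1, 4, 5, 8], [2], [6]].
Insert 7: 7 bumps 8 from row 1; 8 appends to row 2. P = [[1, 4, 5, 7], [2, 8], [6]].
Insert 3: 3 bumps 4 from row 1; 4 bumps 8 from row 2; 8 appends to row 3. P = [[1, 3, 5, 7], [2, 4], [6, 8]].

So P = [[1, 3, 5, 7], [2, 4], [6, 8]].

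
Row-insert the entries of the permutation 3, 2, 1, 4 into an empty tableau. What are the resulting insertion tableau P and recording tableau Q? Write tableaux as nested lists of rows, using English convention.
Insert each entry of the permutation into P by Schensted row insertion, recording in Q the position of each new cell.

After inserting 3: P = [[3]].
After inserting 2: P = [[2], [3]].
After inserting 1: P = [[1], [2], [3]].
After inserting 4: P = [[1, 4], [2], [3]].

So P = [[1, 4], [2], [3]], Q = [[1, 4], [2], [3]].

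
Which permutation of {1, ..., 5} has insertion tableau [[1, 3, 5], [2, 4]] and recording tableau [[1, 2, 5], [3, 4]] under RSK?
2 4 1 3 5

Reverse the RSK construction: for i from n down to 1, find the cell of Q containing i, remove the entry at that cell from P, and reverse-bump it up through P; the value ejected from row 1 is w(i).

Step i=5: Q has 5 at row 1, column 3; remove that cell from P, ejecting 5. So w(5) = 5. P is now [[1, 3], [2, 4]].
Step i=4: Q has 4 at row 2, column 2; remove 4 from row 2 of P and reverse-bump: 4 enters row 1 and ejects 3. So w(4) = 3. P is now [[1, 4], [2]].
Step i=3: Q has 3 at row 2, column 1; remove 2 from row 2 of P and reverse-bump: 2 enters row 1 and ejects 1. So w(3) = 1. P is now [[2, 4]].
Step i=2: Q has 2 at row 1, column 2; remove that cell from P, ejecting 4. So w(2) = 4. P is now [[2]].
Step i=1: Q has 1 at row 1, column 1; remove that cell from P, ejecting 2. So w(1) = 2. P is now [].

So w = 2 4 1 3 5.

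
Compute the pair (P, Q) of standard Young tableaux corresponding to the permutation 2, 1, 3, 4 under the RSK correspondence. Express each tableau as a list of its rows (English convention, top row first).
P = [[1, 3, 4], [2]], Q = [[1, 3, 4], [2]]

Insert each entry of the permutation into P by Schensted row insertion, recording in Q the position of each new cell.

Insert 2: appended to row 1. P = [[2]], Q = [[1]].
Insert 1: 1 bumps 2 from row 1; 2 starts row 2. P = [[1], [2]], Q = [[1], [2]].
Insert 3: appended to row 1. P = [[1, 3], [2]], Q = [[1, 3], [2]].
Insert 4: appended to row 1. P = [[1, 3, 4], [2]], Q = [[1, 3, 4], [2]].

So P = [[1, 3, 4], [2]], Q = [[1, 3, 4], [2]].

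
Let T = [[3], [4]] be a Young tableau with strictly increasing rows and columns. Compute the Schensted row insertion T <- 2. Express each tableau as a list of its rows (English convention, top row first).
In row 1, 2 replaces 3 (the leftmost entry greater than 2); 3 is bumped to row 2. In row 2, 3 replaces 4 (the leftmost entry greater than 3); 4 is bumped to row 3. 4 starts a new row 3. The new tableau is [[2], [3], [4]].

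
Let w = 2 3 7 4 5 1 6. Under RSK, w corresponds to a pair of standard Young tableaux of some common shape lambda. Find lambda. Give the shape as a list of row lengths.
Row-insert each entry into an empty tableau.

After inserting 2: P = [[2]].
After inserting 3: P = [[2, 3]].
After inserting 7: P = [[2, 3, 7]].
After inserting 4: P = [[2, 3, 4], [7]].
After inserting 5: P = [[2, 3, 4, 5], [7]].
After inserting 1: P = [[1, 3, 4, 5], [2], [7]].
After inserting 6: P = [[1, 3, 4, 5, 6], [2], [7]].

The final insertion tableau P = [[1, 3, 4, 5, 6], [2], [7]] has shape [5, 1, 1].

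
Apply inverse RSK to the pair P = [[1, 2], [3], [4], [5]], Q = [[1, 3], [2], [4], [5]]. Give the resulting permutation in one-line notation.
5 1 4 3 2

Reverse the RSK construction: for i from n down to 1, find the cell of Q containing i, remove the entry at that cell from P, and reverse-bump it up through P; the value ejected from row 1 is w(i).

Step i=5: Q has 5 at row 4, column 1; remove 5 from row 4 of P and reverse-bump: 5 enters row 3 and ejects 4; 4 enters row 2 and ejects 3; 3 enters row 1 and ejects 2. So w(5) = 2. P is now [[1, 3], [4], [5]].
Step i=4: Q has 4 at row 3, column 1; remove 5 from row 3 of P and reverse-bump: 5 enters row 2 and ejects 4; 4 enters row 1 and ejects 3. So w(4) = 3. P is now [[1, 4], [5]].
Step i=3: Q has 3 at row 1, column 2; remove that cell from P, ejecting 4. So w(3) = 4. P is now [[1], [5]].
Step i=2: Q has 2 at row 2, column 1; remove 5 from row 2 of P and reverse-bump: 5 enters row 1 and ejects 1. So w(2) = 1. P is now [[5]].
Step i=1: Q has 1 at row 1, column 1; remove that cell from P, ejecting 5. So w(1) = 5. P is now [].

So w = 5 1 4 3 2.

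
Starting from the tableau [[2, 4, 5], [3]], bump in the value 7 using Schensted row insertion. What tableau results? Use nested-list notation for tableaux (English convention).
7 is larger than every entry of row 1, so it is appended to row 1. The new tableau is [[2, 4, 5, 7], [3]].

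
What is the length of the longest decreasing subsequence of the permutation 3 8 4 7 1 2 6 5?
4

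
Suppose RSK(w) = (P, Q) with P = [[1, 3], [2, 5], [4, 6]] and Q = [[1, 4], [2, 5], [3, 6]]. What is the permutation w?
4 2 1 6 5 3

Reverse the RSK construction: for i from n down to 1, find the cell of Q containing i, remove the entry at that cell from P, and reverse-bump it up through P; the value ejected from row 1 is w(i).

Step i=6: Q has 6 at row 3, column 2; remove 6 from row 3 of P and reverse-bump: 6 enters row 2 and ejects 5; 5 enters row 1 and ejects 3. So w(6) = 3. P is now [[1, 5], [2, 6], [4]].
Step i=5: Q has 5 at row 2, column 2; remove 6 from row 2 of P and reverse-bump: 6 enters row 1 and ejects 5. So w(5) = 5. P is now [[1, 6], [2], [4]].
Step i=4: Q has 4 at row 1, column 2; remove that cell from P, ejecting 6. So w(4) = 6. P is now [[1], [2], [4]].
Step i=3: Q has 3 at row 3, column 1; remove 4 from row 3 of P and reverse-bump: 4 enters row 2 and ejects 2; 2 enters row 1 and ejects 1. So w(3) = 1. P is now [[2], [4]].
Step i=2: Q has 2 at row 2, column 1; remove 4 from row 2 of P and reverse-bump: 4 enters row 1 and ejects 2. So w(2) = 2. P is now [[4]].
Step i=1: Q has 1 at row 1, column 1; remove that cell from P, ejecting 4. So w(1) = 4. P is now [].

So w = 4 2 1 6 5 3.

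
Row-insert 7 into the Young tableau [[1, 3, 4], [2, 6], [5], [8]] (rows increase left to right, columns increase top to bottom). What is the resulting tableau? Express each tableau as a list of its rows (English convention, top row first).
[[1, 3, 4, 7], [2, 6], [5], [8]]

7 is larger than every entry of row 1, so it is appended to row 1. The new tableau is [[1, 3, 4, 7], [2, 6], [5], [8]].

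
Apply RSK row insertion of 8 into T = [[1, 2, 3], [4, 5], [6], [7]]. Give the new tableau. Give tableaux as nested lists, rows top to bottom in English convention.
8 is larger than every entry of row 1, so it is appended to row 1. The new tableau is [[1, 2, 3, 8], [4, 5], [6], [7]].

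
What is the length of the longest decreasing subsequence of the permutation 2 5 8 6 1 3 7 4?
3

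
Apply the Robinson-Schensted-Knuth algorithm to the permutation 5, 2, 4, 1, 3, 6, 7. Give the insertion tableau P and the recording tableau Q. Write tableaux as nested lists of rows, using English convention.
P = [[1, 3, 6, 7], [2, 4], [5]], Q = [[1, 3, 6, 7], [2, 5], [4]]

Insert each entry of the permutation into P by Schensted row insertion, recording in Q the position of each new cell.

After inserting 5: P = [[5]].
After inserting 2: P = [[2], [5]].
After inserting 4: P = [[2, 4], [5]].
After inserting 1: P = [[1, 4], [2], [5]].
After inserting 3: P = [[1, 3], [2, 4], [5]].
After inserting 6: P = [[1, 3, 6], [2, 4], [5]].
After inserting 7: P = [[1, 3, 6, 7], [2, 4], [5]].

So P = [[1, 3, 6, 7], [2, 4], [5]], Q = [[1, 3, 6, 7], [2, 5], [4]].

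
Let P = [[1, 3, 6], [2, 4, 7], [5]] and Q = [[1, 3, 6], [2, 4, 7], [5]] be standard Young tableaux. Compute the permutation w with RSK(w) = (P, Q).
Reverse the RSK construction: for i from n down to 1, find the cell of Q containing i, remove the entry at that cell from P, and reverse-bump it up through P; the value ejected from row 1 is w(i).

Step i=7: Q has 7 at row 2, column 3; remove 7 from row 2 of P and reverse-bump: 7 enters row 1 and ejects 6. So w(7) = 6. P is now [[1, 3, 7], [2, 4], [5]].
Step i=6: Q has 6 at row 1, column 3; remove that cell from P, ejecting 7. So w(6) = 7. P is now [[1, 3], [2, 4], [5]].
Step i=5: Q has 5 at row 3, column 1; remove 5 from row 3 of P and reverse-bump: 5 enters row 2 and ejects 4; 4 enters row 1 and ejects 3. So w(5) = 3. P is now [[1, 4], [2, 5]].
Step i=4: Q has 4 at row 2, column 2; remove 5 from row 2 of P and reverse-bump: 5 enters row 1 and ejects 4. So w(4) = 4. P is now [[1, 5], [2]].
Step i=3: Q has 3 at row 1, column 2; remove that cell from P, ejecting 5. So w(3) = 5. P is now [[1], [2]].
Step i=2: Q has 2 at row 2, column 1; remove 2 from row 2 of P and reverse-bump: 2 enters row 1 and ejects 1. So w(2) = 1. P is now [[2]].
Step i=1: Q has 1 at row 1, column 1; remove that cell from P, ejecting 2. So w(1) = 2. P is now [].

So w = 2 1 5 4 3 7 6.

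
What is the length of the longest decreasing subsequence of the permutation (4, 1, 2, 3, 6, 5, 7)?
2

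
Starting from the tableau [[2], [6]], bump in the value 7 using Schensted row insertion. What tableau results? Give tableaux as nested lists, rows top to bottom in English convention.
[[2, 7], [6]]

7 is larger than every entry of row 1, so it is appended to row 1. The new tableau is [[2, 7], [6]].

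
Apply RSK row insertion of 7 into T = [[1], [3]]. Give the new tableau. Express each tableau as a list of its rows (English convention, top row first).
[[1, 7], [3]]

7 is larger than every entry of row 1, so it is appended to row 1. The new tableau is [[1, 7], [3]].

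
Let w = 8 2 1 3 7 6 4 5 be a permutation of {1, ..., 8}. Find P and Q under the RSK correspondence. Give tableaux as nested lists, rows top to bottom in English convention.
Insert each entry of the permutation into P by Schensted row insertion, recording in Q the position of each new cell.

Insert 8: appended to row 1. P = [[8]].
Insert 2: 2 bumps 8 from row 1; 8 starts row 2. P = [[2], [8]].
Insert 1: 1 bumps 2 from row 1; 2 bumps 8 from row 2; 8 starts row 3. P = [[1], [2], [8]].
Insert 3: appended to row 1. P = [[1, 3], [2], [8]].
Insert 7: appended to row 1. P = [[1, 3, 7], [2], [8]].
Insert 6: 6 bumps 7 from row 1; 7 appends to row 2. P = [[1, 3, 6], [2, 7], [8]].
Insert 4: 4 bumps 6 from row 1; 6 bumps 7 from row 2; 7 bumps 8 from row 3; 8 starts row 4. P = [[1, 3, 4], [2, 6], [7], [8]].
Insert 5: appended to row 1. P = [[1, 3, 4, 5], [2, 6], [7], [8]].

So P = [[1, 3, 4, 5], [2, 6], [7], [8]], Q = [[1, 4, 5, 8], [2, 6], [3], [7]].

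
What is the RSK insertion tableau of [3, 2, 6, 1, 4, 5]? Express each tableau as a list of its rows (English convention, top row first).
P = [[1, 4, 5], [2, 6], [3]]

Insert 3: appended to row 1. P = [[3]].
Insert 2: 2 bumps 3 from row 1; 3 starts row 2. P = [[2], [3]].
Insert 6: appended to row 1. P = [[2, 6], [3]].
Insert 1: 1 bumps 2 from row 1; 2 bumps 3 from row 2; 3 starts row 3. P = [[1, 6], [2], [3]].
Insert 4: 4 bumps 6 from row 1; 6 appends to row 2. P = [[1, 4], [2, 6], [3]].
Insert 5: appended to row 1. P = [[1, 4, 5], [2, 6], [3]].

So P = [[1, 4, 5], [2, 6], [3]].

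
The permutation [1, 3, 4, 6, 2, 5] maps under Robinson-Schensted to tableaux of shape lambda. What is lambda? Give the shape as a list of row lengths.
[4, 2]

Row-insert each entry into an empty tableau.

After inserting 1: P = [[1]].
After inserting 3: P = [[1, 3]].
After inserting 4: P = [[1, 3, 4]].
After inserting 6: P = [[1, 3, 4, 6]].
After inserting 2: P = [[1, 2, 4, 6], [3]].
After inserting 5: P = [[1, 2, 4, 5], [3, 6]].

The final insertion tableau P = [[1, 2, 4, 5], [3, 6]] has shape [4, 2].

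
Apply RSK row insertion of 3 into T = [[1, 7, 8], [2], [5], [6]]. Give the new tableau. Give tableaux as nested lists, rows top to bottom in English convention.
In row 1, 3 replaces 7 (the leftmost entry greater than 3); 7 is bumped to row 2. 7 is appended to row 2. The new tableau is [[1, 3, 8], [2, 7], [5], [6]].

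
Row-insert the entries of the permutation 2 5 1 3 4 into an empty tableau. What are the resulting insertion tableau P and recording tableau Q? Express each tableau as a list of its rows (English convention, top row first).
P = [[1, 3, 4], [2, 5]], Q = [[1, 2, 5], [3, 4]]

Insert each entry of the permutation into P by Schensted row insertion, recording in Q the position of each new cell.

After inserting 2: P = [[2]].
After inserting 5: P = [[2, 5]].
After inserting 1: P = [[1, 5], [2]].
After inserting 3: P = [[1, 3], [2, 5]].
After inserting 4: P = [[1, 3, 4], [2, 5]].

So P = [[1, 3, 4], [2, 5]], Q = [[1, 2, 5], [3, 4]].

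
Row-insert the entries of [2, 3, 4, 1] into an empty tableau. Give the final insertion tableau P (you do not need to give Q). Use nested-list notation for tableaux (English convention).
Insert 2: appended to row 1. P = [[2]].
Insert 3: appended to row 1. P = [[2, 3]].
Insert 4: appended to row 1. P = [[2, 3, 4]].
Insert 1: 1 bumps 2 from row 1; 2 starts row 2. P = [[1, 3, 4], [2]].

So P = [[1, 3, 4], [2]].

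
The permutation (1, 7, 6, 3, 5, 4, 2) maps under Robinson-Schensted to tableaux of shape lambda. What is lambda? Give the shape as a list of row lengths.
Row-insert each entry into an empty tableau.

After inserting 1: P = [[1]].
After inserting 7: P = [[1, 7]].
After inserting 6: P = [[1, 6], [7]].
After inserting 3: P = [[1, 3], [6], [7]].
After inserting 5: P = [[1, 3, 5], [6], [7]].
After inserting 4: P = [[1, 3, 4], [5], [6], [7]].
After inserting 2: P = [[1, 2, 4], [3], [5], [6], [7]].

The final insertion tableau P = [[1, 2, 4], [3], [5], [6], [7]] has shape [3, 1, 1, 1, 1].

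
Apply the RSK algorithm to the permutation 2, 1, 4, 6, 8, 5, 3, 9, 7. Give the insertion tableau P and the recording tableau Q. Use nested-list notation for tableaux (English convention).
P = [[1, 3, 5, 7, 9], [2, 4, 8], [6]], Q = [[1, 3, 4, 5, 8], [2, 6, 9], [7]]

Insert each entry of the permutation into P by Schensted row insertion, recording in Q the position of each new cell.

Insert 2: appended to row 1. P = [[2]].
Insert 1: 1 bumps 2 from row 1; 2 starts row 2. P = [[1], [2]].
Insert 4: appended to row 1. P = [[1, 4], [2]].
Insert 6: appended to row 1. P = [[1, 4, 6], [2]].
Insert 8: appended to row 1. P = [[1, 4, 6, 8], [2]].
Insert 5: 5 bumps 6 from row 1; 6 appends to row 2. P = [[1, 4, 5, 8], [2, 6]].
Insert 3: 3 bumps 4 from row 1; 4 bumps 6 from row 2; 6 starts row 3. P = [[1, 3, 5, 8], [2, 4], [6]].
Insert 9: appended to row 1. P = [[1, 3, 5, 8, 9], [2, 4], [6]].
Insert 7: 7 bumps 8 from row 1; 8 appends to row 2. P = [[1, 3, 5, 7, 9], [2, 4, 8], [6]].

So P = [[1, 3, 5, 7, 9], [2, 4, 8], [6]], Q = [[1, 3, 4, 5, 8], [2, 6, 9], [7]].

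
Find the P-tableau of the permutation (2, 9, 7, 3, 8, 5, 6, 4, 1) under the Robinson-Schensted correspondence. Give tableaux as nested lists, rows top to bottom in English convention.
Insert 2: appended to row 1. P = [[2]].
Insert 9: appended to row 1. P = [[2, 9]].
Insert 7: 7 bumps 9 from row 1; 9 starts row 2. P = [[2, 7], [9]].
Insert 3: 3 bumps 7 from row 1; 7 bumps 9 from row 2; 9 starts row 3. P = [[2, 3], [7], [9]].
Insert 8: appended to row 1. P = [[2, 3, 8], [7], [9]].
Insert 5: 5 bumps 8 from row 1; 8 appends to row 2. P = [[2, 3, 5], [7, 8], [9]].
Insert 6: appended to row 1. P = [[2, 3, 5, 6], [7, 8], [9]].
Insert 4: 4 bumps 5 from row 1; 5 bumps 7 from row 2; 7 bumps 9 from row 3; 9 starts row 4. P = [[2, 3, 4, 6], [5, 8], [7], [9]].
Insert 1: 1 bumps 2 from row 1; 2 bumps 5 from row 2; 5 bumps 7 from row 3; 7 bumps 9 from row 4; 9 starts row 5. P = [[1, 3, 4, 6], [2, 8], [5], [7], [9]].

So P = [[1, 3, 4, 6], [2, 8], [5], [7], [9]].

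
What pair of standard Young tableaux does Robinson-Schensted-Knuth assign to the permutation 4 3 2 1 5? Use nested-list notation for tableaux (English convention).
Insert each entry of the permutation into P by Schensted row insertion, recording in Q the position of each new cell.

After inserting 4: P = [[4]].
After inserting 3: P = [[3], [4]].
After inserting 2: P = [[2], [3], [4]].
After inserting 1: P = [[1], [2], [3], [4]].
After inserting 5: P = [[1, 5], [2], [3], [4]].

So P = [[1, 5], [2], [3], [4]], Q = [[1, 5], [2], [3], [4]].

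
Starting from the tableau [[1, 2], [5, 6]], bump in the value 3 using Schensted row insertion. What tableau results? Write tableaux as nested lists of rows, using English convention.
3 is larger than every entry of row 1, so it is appended to row 1. The new tableau is [[1, 2, 3], [5, 6]].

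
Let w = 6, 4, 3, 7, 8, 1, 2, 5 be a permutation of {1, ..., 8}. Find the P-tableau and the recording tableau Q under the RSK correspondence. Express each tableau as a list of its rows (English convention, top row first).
Insert each entry of the permutation into P by Schensted row insertion, recording in Q the position of each new cell.

Insert 6: appended to row 1. P = [[6]].
Insert 4: 4 bumps 6 from row 1; 6 starts row 2. P = [[4], [6]].
Insert 3: 3 bumps 4 from row 1; 4 bumps 6 from row 2; 6 starts row 3. P = [[3], [4], [6]].
Insert 7: appended to row 1. P = [[3, 7], [4], [6]].
Insert 8: appended to row 1. P = [[3, 7, 8], [4], [6]].
Insert 1: 1 bumps 3 from row 1; 3 bumps 4 from row 2; 4 bumps 6 from row 3; 6 starts row 4. P = [[1, 7, 8], [3], [4], [6]].
Insert 2: 2 bumps 7 from row 1; 7 appends to row 2. P = [[1, 2, 8], [3, 7], [4], [6]].
Insert 5: 5 bumps 8 from row 1; 8 appends to row 2. P = [[1, 2, 5], [3, 7, 8], [4], [6]].

So P = [[1, 2, 5], [3, 7, 8], [4], [6]], Q = [[1, 4, 5], [2, 7, 8], [3], [6]].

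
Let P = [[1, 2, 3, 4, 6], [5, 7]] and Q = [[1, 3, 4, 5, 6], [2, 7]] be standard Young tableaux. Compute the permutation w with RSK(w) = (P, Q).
Reverse RSK: for i = n, n-1, ..., 1, locate i in Q, remove the corresponding corner cell from P, and reverse-bump its entry up through P; the value ejected from row 1 is w(i).

So w = 5 1 2 3 4 7 6.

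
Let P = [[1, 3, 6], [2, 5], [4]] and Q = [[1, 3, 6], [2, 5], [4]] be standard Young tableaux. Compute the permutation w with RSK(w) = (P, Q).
Reverse the RSK construction: for i from n down to 1, find the cell of Q containing i, remove the entry at that cell from P, and reverse-bump it up through P; the value ejected from row 1 is w(i).

Step i=6: Q has 6 at row 1, column 3; remove that cell from P, ejecting 6. So w(6) = 6. P is now [[1, 3], [2, 5], [4]].
Step i=5: Q has 5 at row 2, column 2; remove 5 from row 2 of P and reverse-bump: 5 enters row 1 and ejects 3. So w(5) = 3. P is now [[1, 5], [2], [4]].
Step i=4: Q has 4 at row 3, column 1; remove 4 from row 3 of P and reverse-bump: 4 enters row 2 and ejects 2; 2 enters row 1 and ejects 1. So w(4) = 1. P is now [[2, 5], [4]].
Step i=3: Q has 3 at row 1, column 2; remove that cell from P, ejecting 5. So w(3) = 5. P is now [[2], [4]].
Step i=2: Q has 2 at row 2, column 1; remove 4 from row 2 of P and reverse-bump: 4 enters row 1 and ejects 2. So w(2) = 2. P is now [[4]].
Step i=1: Q has 1 at row 1, column 1; remove that cell from P, ejecting 4. So w(1) = 4. P is now [].

So w = 4 2 5 1 3 6.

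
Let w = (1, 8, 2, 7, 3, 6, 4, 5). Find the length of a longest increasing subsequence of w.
5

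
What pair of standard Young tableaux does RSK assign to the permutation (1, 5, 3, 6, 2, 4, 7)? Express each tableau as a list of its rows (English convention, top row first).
P = [[1, 2, 4, 7], [3, 6], [5]], Q = [[1, 2, 4, 7], [3, 6], [5]]

Insert each entry of the permutation into P by Schensted row insertion, recording in Q the position of each new cell.

Insert 1: appended to row 1. P = [[1]], Q = [[1]].
Insert 5: appended to row 1. P = [[1, 5]], Q = [[1, 2]].
Insert 3: 3 bumps 5 from row 1; 5 starts row 2. P = [[1, 3], [5]], Q = [[1, 2], [3]].
Insert 6: appended to row 1. P = [[1, 3, 6], [5]], Q = [[1, 2, 4], [3]].
Insert 2: 2 bumps 3 from row 1; 3 bumps 5 from row 2; 5 starts row 3. P = [[1, 2, 6], [3], [5]], Q = [[1, 2, 4], [3], [5]].
Insert 4: 4 bumps 6 from row 1; 6 appends to row 2. P = [[1, 2, 4], [3, 6], [5]], Q = [[1, 2, 4], [3, 6], [5]].
Insert 7: appended to row 1. P = [[1, 2, 4, 7], [3, 6], [5]], Q = [[1, 2, 4, 7], [3, 6], [5]].

So P = [[1, 2, 4, 7], [3, 6], [5]], Q = [[1, 2, 4, 7], [3, 6], [5]].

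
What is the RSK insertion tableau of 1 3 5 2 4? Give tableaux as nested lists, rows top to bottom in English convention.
After inserting 1: P = [[1]].
After inserting 3: P = [[1, 3]].
After inserting 5: P = [[1, 3, 5]].
After inserting 2: P = [[1, 2, 5], [3]].
After inserting 4: P = [[1, 2, 4], [3, 5]].

So P = [[1, 2, 4], [3, 5]].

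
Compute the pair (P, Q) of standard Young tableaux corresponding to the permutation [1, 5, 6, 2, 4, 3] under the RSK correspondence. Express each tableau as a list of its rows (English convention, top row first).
Insert each entry of the permutation into P by Schensted row insertion, recording in Q the position of each new cell.

Insert 1: appended to row 1. P = [[1]].
Insert 5: appended to row 1. P = [[1, 5]].
Insert 6: appended to row 1. P = [[1, 5, 6]].
Insert 2: 2 bumps 5 from row 1; 5 starts row 2. P = [[1, 2, 6], [5]].
Insert 4: 4 bumps 6 from row 1; 6 appends to row 2. P = [[1, 2, 4], [5, 6]].
Insert 3: 3 bumps 4 from row 1; 4 bumps 5 from row 2; 5 starts row 3. P = [[1, 2, 3], [4, 6], [5]].

So P = [[1, 2, 3], [4, 6], [5]], Q = [[1, 2, 3], [4, 5], [6]].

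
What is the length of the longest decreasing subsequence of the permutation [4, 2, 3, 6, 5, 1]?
3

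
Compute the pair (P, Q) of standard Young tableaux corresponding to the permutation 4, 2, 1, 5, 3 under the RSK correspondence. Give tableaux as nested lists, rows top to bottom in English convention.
P = [[1, 3], [2, 5], [4]], Q = [[1, 4], [2, 5], [3]]

Insert each entry of the permutation into P by Schensted row insertion, recording in Q the position of each new cell.

After inserting 4: P = [[4]].
After inserting 2: P = [[2], [4]].
After inserting 1: P = [[1], [2], [4]].
After inserting 5: P = [[1, 5], [2], [4]].
After inserting 3: P = [[1, 3], [2, 5], [4]].

So P = [[1, 3], [2, 5], [4]], Q = [[1, 4], [2, 5], [3]].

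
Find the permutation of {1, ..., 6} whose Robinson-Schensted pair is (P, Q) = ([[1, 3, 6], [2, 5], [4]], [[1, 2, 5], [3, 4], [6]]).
4 5 2 3 6 1

Reverse the RSK construction: for i from n down to 1, find the cell of Q containing i, remove the entry at that cell from P, and reverse-bump it up through P; the value ejected from row 1 is w(i).

Step i=6: Q has 6 at row 3, column 1; remove 4 from row 3 of P and reverse-bump: 4 enters row 2 and ejects 2; 2 enters row 1 and ejects 1. So w(6) = 1. P is now [[2, 3, 6], [4, 5]].
Step i=5: Q has 5 at row 1, column 3; remove that cell from P, ejecting 6. So w(5) = 6. P is now [[2, 3], [4, 5]].
Step i=4: Q has 4 at row 2, column 2; remove 5 from row 2 of P and reverse-bump: 5 enters row 1 and ejects 3. So w(4) = 3. P is now [[2, 5], [4]].
Step i=3: Q has 3 at row 2, column 1; remove 4 from row 2 of P and reverse-bump: 4 enters row 1 and ejects 2. So w(3) = 2. P is now [[4, 5]].
Step i=2: Q has 2 at row 1, column 2; remove that cell from P, ejecting 5. So w(2) = 5. P is now [[4]].
Step i=1: Q has 1 at row 1, column 1; remove that cell from P, ejecting 4. So w(1) = 4. P is now [].

So w = 4 5 2 3 6 1.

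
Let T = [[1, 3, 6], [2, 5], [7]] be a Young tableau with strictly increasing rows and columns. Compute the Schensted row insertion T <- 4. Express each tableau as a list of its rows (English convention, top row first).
In row 1, 4 replaces 6 (the leftmost entry greater than 4); 6 is bumped to row 2. 6 is appended to row 2. The new tableau is [[1, 3, 4], [2, 5, 6], [7]].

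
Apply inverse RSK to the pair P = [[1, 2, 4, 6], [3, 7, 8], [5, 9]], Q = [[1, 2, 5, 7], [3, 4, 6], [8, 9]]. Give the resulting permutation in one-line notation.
Reverse the RSK construction: for i from n down to 1, find the cell of Q containing i, remove the entry at that cell from P, and reverse-bump it up through P; the value ejected from row 1 is w(i).

Step i=9: Q has 9 at row 3, column 2; remove 9 from row 3 of P and reverse-bump: 9 enters row 2 and ejects 8; 8 enters row 1 and ejects 6. So w(9) = 6. P is now [[1, 2, 4, 8], [3, 7, 9], [5]].
Step i=8: Q has 8 at row 3, column 1; remove 5 from row 3 of P and reverse-bump: 5 enters row 2 and ejects 3; 3 enters row 1 and ejects 2. So w(8) = 2. P is now [[1, 3, 4, 8], [5, 7, 9]].
Step i=7: Q has 7 at row 1, column 4; remove that cell from P, ejecting 8. So w(7) = 8. P is now [[1, 3, 4], [5, 7, 9]].
Step i=6: Q has 6 at row 2, column 3; remove 9 from row 2 of P and reverse-bump: 9 enters row 1 and ejects 4. So w(6) = 4. P is now [[1, 3, 9], [5, 7]].
Step i=5: Q has 5 at row 1, column 3; remove that cell from P, ejecting 9. So w(5) = 9. P is now [[1, 3], [5, 7]].
Step i=4: Q has 4 at row 2, column 2; remove 7 from row 2 of P and reverse-bump: 7 enters row 1 and ejects 3. So w(4) = 3. P is now [[1, 7], [5]].
Step i=3: Q has 3 at row 2, column 1; remove 5 from row 2 of P and reverse-bump: 5 enters row 1 and ejects 1. So w(3) = 1. P is now [[5, 7]].
Step i=2: Q has 2 at row 1, column 2; remove that cell from P, ejecting 7. So w(2) = 7. P is now [[5]].
Step i=1: Q has 1 at row 1, column 1; remove that cell from P, ejecting 5. So w(1) = 5. P is now [].

So w = 5 7 1 3 9 4 8 2 6.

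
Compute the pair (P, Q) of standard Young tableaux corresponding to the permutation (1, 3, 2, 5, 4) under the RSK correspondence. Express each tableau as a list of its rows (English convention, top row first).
P = [[1, 2, 4], [3, 5]], Q = [[1, 2, 4], [3, 5]]

Insert each entry of the permutation into P by Schensted row insertion, recording in Q the position of each new cell.

Insert 1: appended to row 1. P = [[1]].
Insert 3: appended to row 1. P = [[1, 3]].
Insert 2: 2 bumps 3 from row 1; 3 starts row 2. P = [[1, 2], [3]].
Insert 5: appended to row 1. P = [[1, 2, 5], [3]].
Insert 4: 4 bumps 5 from row 1; 5 appends to row 2. P = [[1, 2, 4], [3, 5]].

So P = [[1, 2, 4], [3, 5]], Q = [[1, 2, 4], [3, 5]].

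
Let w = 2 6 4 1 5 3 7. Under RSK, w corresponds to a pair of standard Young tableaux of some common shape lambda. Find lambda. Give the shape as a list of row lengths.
RSK row insertion gives P = [[1, 3, 5, 7], [2, 4], [6]], which has shape [4, 2, 1].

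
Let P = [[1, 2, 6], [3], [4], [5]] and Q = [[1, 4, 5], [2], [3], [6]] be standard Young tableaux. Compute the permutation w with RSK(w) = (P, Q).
Reverse the RSK construction: for i from n down to 1, find the cell of Q containing i, remove the entry at that cell from P, and reverse-bump it up through P; the value ejected from row 1 is w(i).

Step i=6: Q has 6 at row 4, column 1; remove 5 from row 4 of P and reverse-bump: 5 enters row 3 and ejects 4; 4 enters row 2 and ejects 3; 3 enters row 1 and ejects 2. So w(6) = 2. P is now [[1, 3, 6], [4], [5]].
Step i=5: Q has 5 at row 1, column 3; remove that cell from P, ejecting 6. So w(5) = 6. P is now [[1, 3], [4], [5]].
Step i=4: Q has 4 at row 1, column 2; remove that cell from P, ejecting 3. So w(4) = 3. P is now [[1], [4], [5]].
Step i=3: Q has 3 at row 3, column 1; remove 5 from row 3 of P and reverse-bump: 5 enters row 2 and ejects 4; 4 enters row 1 and ejects 1. So w(3) = 1. P is now [[4], [5]].
Step i=2: Q has 2 at row 2, column 1; remove 5 from row 2 of P and reverse-bump: 5 enters row 1 and ejects 4. So w(2) = 4. P is now [[5]].
Step i=1: Q has 1 at row 1, column 1; remove that cell from P, ejecting 5. So w(1) = 5. P is now [].

So w = 5 4 1 3 6 2.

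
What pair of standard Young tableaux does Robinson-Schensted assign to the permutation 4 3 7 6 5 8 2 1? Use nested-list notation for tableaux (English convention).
P = [[1, 5, 8], [2, 6], [3], [4], [7]], Q = [[1, 3, 6], [2, 4], [5], [7], [8]]

Insert each entry of the permutation into P by Schensted row insertion, recording in Q the position of each new cell.

Insert 4: appended to row 1. P = [[4]], Q = [[1]].
Insert 3: 3 bumps 4 from row 1; 4 starts row 2. P = [[3], [4]], Q = [[1], [2]].
Insert 7: appended to row 1. P = [[3, 7], [4]], Q = [[1, 3], [2]].
Insert 6: 6 bumps 7 from row 1; 7 appends to row 2. P = [[3, 6], [4, 7]], Q = [[1, 3], [2, 4]].
Insert 5: 5 bumps 6 from row 1; 6 bumps 7 from row 2; 7 starts row 3. P = [[3, 5], [4, 6], [7]], Q = [[1, 3], [2, 4], [5]].
Insert 8: appended to row 1. P = [[3, 5, 8], [4, 6], [7]], Q = [[1, 3, 6], [2, 4], [5]].
Insert 2: 2 bumps 3 from row 1; 3 bumps 4 from row 2; 4 bumps 7 from row 3; 7 starts row 4. P = [[2, 5, 8], [3, 6], [4], [7]], Q = [[1, 3, 6], [2, 4], [5], [7]].
Insert 1: 1 bumps 2 from row 1; 2 bumps 3 from row 2; 3 bumps 4 from row 3; 4 bumps 7 from row 4; 7 starts row 5. P = [[1, 5, 8], [2, 6], [3], [4], [7]], Q = [[1, 3, 6], [2, 4], [5], [7], [8]].

So P = [[1, 5, 8], [2, 6], [3], [4], [7]], Q = [[1, 3, 6], [2, 4], [5], [7], [8]].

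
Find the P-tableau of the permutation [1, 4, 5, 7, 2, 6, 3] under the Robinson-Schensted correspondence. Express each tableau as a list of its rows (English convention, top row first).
Insert 1: appended to row 1. P = [[1]].
Insert 4: appended to row 1. P = [[1, 4]].
Insert 5: appended to row 1. P = [[1, 4, 5]].
Insert 7: appended to row 1. P = [[1, 4, 5, 7]].
Insert 2: 2 bumps 4 from row 1; 4 starts row 2. P = [[1, 2, 5, 7], [4]].
Insert 6: 6 bumps 7 from row 1; 7 appends to row 2. P = [[1, 2, 5, 6], [4, 7]].
Insert 3: 3 bumps 5 from row 1; 5 bumps 7 from row 2; 7 starts row 3. P = [[1, 2, 3, 6], [4, 5], [7]].

So P = [[1, 2, 3, 6], [4, 5], [7]].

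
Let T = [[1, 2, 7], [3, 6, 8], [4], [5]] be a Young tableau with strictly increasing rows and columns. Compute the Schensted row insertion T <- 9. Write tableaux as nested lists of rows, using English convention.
9 is larger than every entry of row 1, so it is appended to row 1. The new tableau is [[1, 2, 7, 9], [3, 6, 8], [4], [5]].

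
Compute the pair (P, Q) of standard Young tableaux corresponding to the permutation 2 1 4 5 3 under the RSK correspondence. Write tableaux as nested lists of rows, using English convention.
Insert each entry of the permutation into P by Schensted row insertion, recording in Q the position of each new cell.

After inserting 2: P = [[2]].
After inserting 1: P = [[1], [2]].
After inserting 4: P = [[1, 4], [2]].
After inserting 5: P = [[1, 4, 5], [2]].
After inserting 3: P = [[1, 3, 5], [2, 4]].

So P = [[1, 3, 5], [2, 4]], Q = [[1, 3, 4], [2, 5]].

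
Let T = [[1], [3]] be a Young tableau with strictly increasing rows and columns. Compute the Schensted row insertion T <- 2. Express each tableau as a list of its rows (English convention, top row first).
2 is larger than every entry of row 1, so it is appended to row 1. The new tableau is [[1, 2], [3]].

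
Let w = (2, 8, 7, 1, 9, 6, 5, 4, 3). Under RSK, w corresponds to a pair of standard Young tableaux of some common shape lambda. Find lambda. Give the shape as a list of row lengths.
[3, 2, 1, 1, 1, 1]

Row-insert each entry into an empty tableau.

After inserting 2: P = [[2]].
After inserting 8: P = [[2, 8]].
After inserting 7: P = [[2, 7], [8]].
After inserting 1: P = [[1, 7], [2], [8]].
After inserting 9: P = [[1, 7, 9], [2], [8]].
After inserting 6: P = [[1, 6, 9], [2, 7], [8]].
After inserting 5: P = [[1, 5, 9], [2, 6], [7], [8]].
After inserting 4: P = [[1, 4, 9], [2, 5], [6], [7], [8]].
After inserting 3: P = [[1, 3, 9], [2, 4], [5], [6], [7], [8]].

The final insertion tableau P = [[1, 3, 9], [2, 4], [5], [6], [7], [8]] has shape [3, 2, 1, 1, 1, 1].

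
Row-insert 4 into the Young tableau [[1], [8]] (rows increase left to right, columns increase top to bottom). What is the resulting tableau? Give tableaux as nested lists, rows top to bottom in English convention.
4 is larger than every entry of row 1, so it is appended to row 1. The new tableau is [[1, 4], [8]].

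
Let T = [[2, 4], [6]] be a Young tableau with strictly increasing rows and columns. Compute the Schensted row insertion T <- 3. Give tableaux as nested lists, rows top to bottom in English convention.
[[2, 3], [4], [6]]

In row 1, 3 replaces 4 (the leftmost entry greater than 3); 4 is bumped to row 2. In row 2, 4 replaces 6 (the leftmost entry greater than 4); 6 is bumped to row 3. 6 starts a new row 3. The new tableau is [[2, 3], [4], [6]].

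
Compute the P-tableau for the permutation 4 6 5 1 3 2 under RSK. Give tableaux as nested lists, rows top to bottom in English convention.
P = [[1, 2], [3, 5], [4], [6]]

After inserting 4: P = [[4]].
After inserting 6: P = [[4, 6]].
After inserting 5: P = [[4, 5], [6]].
After inserting 1: P = [[1, 5], [4], [6]].
After inserting 3: P = [[1, 3], [4, 5], [6]].
After inserting 2: P = [[1, 2], [3, 5], [4], [6]].

So P = [[1, 2], [3, 5], [4], [6]].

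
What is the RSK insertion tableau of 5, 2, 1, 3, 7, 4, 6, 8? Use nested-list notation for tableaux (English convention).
P = [[1, 3, 4, 6, 8], [2, 7], [5]]

Insert 5: appended to row 1. P = [[5]].
Insert 2: 2 bumps 5 from row 1; 5 starts row 2. P = [[2], [5]].
Insert 1: 1 bumps 2 from row 1; 2 bumps 5 from row 2; 5 starts row 3. P = [[1], [2], [5]].
Insert 3: appended to row 1. P = [[1, 3], [2], [5]].
Insert 7: appended to row 1. P = [[1, 3, 7], [2], [5]].
Insert 4: 4 bumps 7 from row 1; 7 appends to row 2. P = [[1, 3, 4], [2, 7], [5]].
Insert 6: appended to row 1. P = [[1, 3, 4, 6], [2, 7], [5]].
Insert 8: appended to row 1. P = [[1, 3, 4, 6, 8], [2, 7], [5]].

So P = [[1, 3, 4, 6, 8], [2, 7], [5]].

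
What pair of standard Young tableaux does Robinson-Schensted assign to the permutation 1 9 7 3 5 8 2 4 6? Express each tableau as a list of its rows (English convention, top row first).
P = [[1, 2, 4, 6], [3, 5, 8], [7], [9]], Q = [[1, 2, 5, 6], [3, 8, 9], [4], [7]]

Insert each entry of the permutation into P by Schensted row insertion, recording in Q the position of each new cell.

Insert 1: appended to row 1. P = [[1]].
Insert 9: appended to row 1. P = [[1, 9]].
Insert 7: 7 bumps 9 from row 1; 9 starts row 2. P = [[1, 7], [9]].
Insert 3: 3 bumps 7 from row 1; 7 bumps 9 from row 2; 9 starts row 3. P = [[1, 3], [7], [9]].
Insert 5: appended to row 1. P = [[1, 3, 5], [7], [9]].
Insert 8: appended to row 1. P = [[1, 3, 5, 8], [7], [9]].
Insert 2: 2 bumps 3 from row 1; 3 bumps 7 from row 2; 7 bumps 9 from row 3; 9 starts row 4. P = [[1, 2, 5, 8], [3], [7], [9]].
Insert 4: 4 bumps 5 from row 1; 5 appends to row 2. P = [[1, 2, 4, 8], [3, 5], [7], [9]].
Insert 6: 6 bumps 8 from row 1; 8 appends to row 2. P = [[1, 2, 4, 6], [3, 5, 8], [7], [9]].

So P = [[1, 2, 4, 6], [3, 5, 8], [7], [9]], Q = [[1, 2, 5, 6], [3, 8, 9], [4], [7]].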